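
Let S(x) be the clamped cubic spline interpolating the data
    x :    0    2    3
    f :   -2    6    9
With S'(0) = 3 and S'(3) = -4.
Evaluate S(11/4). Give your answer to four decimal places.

9.3672

Write M_i for S''(x_i). With h_i = 2, 1 and divided differences Δ_i = 4, 3, the continuity of S' gives the tridiagonal system
  2·M_0 + 6·M_1 + 1·M_2 = 6(Δ_1 - Δ_0) = -6
Clamped end conditions give two more equations: 2h_0·M_0 + h_0·M_1 = 6(Δ_0 - S'(0)) = 6 and h_1·M_1 + 2h_1·M_2 = 6(S'(3) - Δ_1) = -42.
Solving: M_0 = 1/6, M_1 = 8/3, M_2 = -67/3.
On [2, 3], S(x) = 6 + 35/6·(x - 2) + 4/3·(x - 2)² - 25/6·(x - 2)³.
With (x - 2) = 3/4: S(11/4) = 1199/128.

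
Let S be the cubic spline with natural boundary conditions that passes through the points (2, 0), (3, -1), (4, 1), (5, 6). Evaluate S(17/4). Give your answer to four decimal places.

Let σ_i = S''(x_i). Step sizes h_i = 1, 1, 1; slopes of the chords Δ_i = (y_(i+1) - y_i)/h_i = -1, 2, 5.
  1·σ_0 + 4·σ_1 + 1·σ_2 = 6(Δ_1 - Δ_0) = 18
  1·σ_1 + 4·σ_2 + 1·σ_3 = 6(Δ_2 - Δ_1) = 18
Natural end conditions: σ_0 = σ_3 = 0.
Solving: σ_0 = 0, σ_1 = 18/5, σ_2 = 18/5, σ_3 = 0.
On [4, 5], S(t) = 1 + 19/5·(t - 4) + 9/5·(t - 4)² - 3/5·(t - 4)³.
With (t - 4) = 1/4: S(17/4) = 657/320.

2.0531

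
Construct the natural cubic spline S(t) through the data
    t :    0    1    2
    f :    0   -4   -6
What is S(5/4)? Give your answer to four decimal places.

Write M_i for S''(x_i). With h_i = 1, 1 and divided differences Δ_i = -4, -2, the continuity of S' gives the tridiagonal system
  1·M_0 + 4·M_1 + 1·M_2 = 6(Δ_1 - Δ_0) = 12
Natural end conditions: M_0 = M_2 = 0.
Solving: M_0 = 0, M_1 = 3, M_2 = 0.
On [1, 2], S(t) = -4 - 3·(t - 1) + 3/2·(t - 1)² - 1/2·(t - 1)³.
With (t - 1) = 1/4: S(5/4) = -597/128.

-4.6641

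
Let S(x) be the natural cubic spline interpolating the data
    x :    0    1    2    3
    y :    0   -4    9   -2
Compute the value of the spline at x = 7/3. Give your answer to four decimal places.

Write M_i for S''(x_i). With h_i = 1, 1, 1 and divided differences Δ_i = -4, 13, -11, the continuity of S' gives the tridiagonal system
  1·M_0 + 4·M_1 + 1·M_2 = 6(Δ_1 - Δ_0) = 102
  1·M_1 + 4·M_2 + 1·M_3 = 6(Δ_2 - Δ_1) = -144
Natural end conditions: M_0 = M_3 = 0.
Solving: M_0 = 0, M_1 = 184/5, M_2 = -226/5, M_3 = 0.
On [2, 3], S(x) = 9 + 61/15·(x - 2) - 113/5·(x - 2)² + 113/15·(x - 2)³.
With (x - 2) = 1/3: S(7/3) = 658/81.

8.1235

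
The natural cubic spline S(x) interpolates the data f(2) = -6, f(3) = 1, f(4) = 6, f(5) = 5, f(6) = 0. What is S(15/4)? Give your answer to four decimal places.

Write M_i for S''(x_i). With h_i = 1, 1, 1, 1 and divided differences Δ_i = 7, 5, -1, -5, the continuity of S' gives the tridiagonal system
  1·M_0 + 4·M_1 + 1·M_2 = 6(Δ_1 - Δ_0) = -12
  1·M_1 + 4·M_2 + 1·M_3 = 6(Δ_2 - Δ_1) = -36
  1·M_2 + 4·M_3 + 1·M_4 = 6(Δ_3 - Δ_2) = -24
Natural end conditions: M_0 = M_4 = 0.
Solving the tridiagonal system: M_0 = 0, M_1 = -15/14, M_2 = -54/7, M_3 = -57/14, M_4 = 0.
On [3, 4], S(x) = 1 + 93/14·(x - 3) - 15/28·(x - 3)² - 31/28·(x - 3)³.
With (x - 3) = 3/4: S(15/4) = 9343/1792.

5.2137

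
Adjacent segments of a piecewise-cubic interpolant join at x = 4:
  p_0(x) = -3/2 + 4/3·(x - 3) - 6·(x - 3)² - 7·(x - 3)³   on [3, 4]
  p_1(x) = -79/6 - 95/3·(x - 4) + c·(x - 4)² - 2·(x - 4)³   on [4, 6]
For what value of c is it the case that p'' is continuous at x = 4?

p_0''(x) = -12 - 42·(x - 3), so p_0''(4) = -54. On the right, p_1''(4) = 2c, so c = -27.

-27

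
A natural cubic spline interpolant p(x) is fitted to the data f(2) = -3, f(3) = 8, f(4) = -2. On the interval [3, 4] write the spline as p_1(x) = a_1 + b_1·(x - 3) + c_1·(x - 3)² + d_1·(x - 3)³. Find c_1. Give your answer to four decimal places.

Put σ_i = p'' at the i-th knot. Here h = (1, 1) and Δ = (11, -10), so the interior equations h_(i-1)·σ_(i-1) + 2(h_(i-1)+h_i)·σ_i + h_i·σ_(i+1) = 6(Δ_i − Δ_(i-1)) read
  1·σ_0 + 4·σ_1 + 1·σ_2 = 6(Δ_1 - Δ_0) = -126
Natural end conditions: σ_0 = σ_2 = 0.
Solving the tridiagonal system: σ_0 = 0, σ_1 = -63/2, σ_2 = 0.
On [3, 4], with p_1(x) = a_1 + b_1·(x - 3) + c_1·(x - 3)² + d_1·(x - 3)³: c_1 = σ_1/2 = -63/4, d_1 = (σ_2 - σ_1)/(6h_1) = 21/4, b_1 = Δ_1 - h_1(2σ_1 + σ_2)/6 = 1/2.

-15.7500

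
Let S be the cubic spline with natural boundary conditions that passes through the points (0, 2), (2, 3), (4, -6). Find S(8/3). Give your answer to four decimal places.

0.9259

Put M_i = S'' at the i-th knot. Here h = (2, 2) and Δ = (1/2, -9/2), so the interior equations h_(i-1)·M_(i-1) + 2(h_(i-1)+h_i)·M_i + h_i·M_(i+1) = 6(Δ_i − Δ_(i-1)) read
  2·M_0 + 8·M_1 + 2·M_2 = 6(Δ_1 - Δ_0) = -30
Natural end conditions: M_0 = M_2 = 0.
Forward elimination and back-substitution give M_0 = 0, M_1 = -15/4, M_2 = 0.
On [2, 4], S(x) = 3 - 2·(x - 2) - 15/8·(x - 2)² + 5/16·(x - 2)³.
With (x - 2) = 2/3: S(8/3) = 25/27.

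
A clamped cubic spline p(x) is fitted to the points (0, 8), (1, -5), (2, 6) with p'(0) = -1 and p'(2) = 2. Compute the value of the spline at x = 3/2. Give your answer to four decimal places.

Write σ_i for p''(x_i). With h_i = 1, 1 and divided differences Δ_i = -13, 11, the continuity of p' gives the tridiagonal system
  1·σ_0 + 4·σ_1 + 1·σ_2 = 6(Δ_1 - Δ_0) = 144
Clamped end conditions give two more equations: 2h_0·σ_0 + h_0·σ_1 = 6(Δ_0 - p'(0)) = -72 and h_1·σ_1 + 2h_1·σ_2 = 6(p'(2) - Δ_1) = -54.
Solving the tridiagonal system: σ_0 = -141/2, σ_1 = 69, σ_2 = -123/2.
On [1, 2], p(x) = -5 - 7/4·(x - 1) + 69/2·(x - 1)² - 87/4·(x - 1)³.
With (x - 1) = 1/2: p(3/2) = 1/32.

0.0313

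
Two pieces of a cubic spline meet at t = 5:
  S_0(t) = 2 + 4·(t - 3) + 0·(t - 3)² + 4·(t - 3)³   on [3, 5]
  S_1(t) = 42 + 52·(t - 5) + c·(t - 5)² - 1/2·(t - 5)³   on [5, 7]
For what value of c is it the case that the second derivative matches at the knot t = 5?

S_0''(t) = 0 + 24·(t - 3), so S_0''(5) = 48. On the right, S_1''(5) = 2c, so c = 24.

24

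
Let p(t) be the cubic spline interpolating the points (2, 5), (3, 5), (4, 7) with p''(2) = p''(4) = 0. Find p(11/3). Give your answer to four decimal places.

With M_i denoting the second derivative at x_i, h_i = 1, 1, and Δ_i = (y_(i+1) − y_i)/h_i = 0, 2:
  1·M_0 + 4·M_1 + 1·M_2 = 6(Δ_1 - Δ_0) = 12
Natural end conditions: M_0 = M_2 = 0.
Solving the tridiagonal system: M_0 = 0, M_1 = 3, M_2 = 0.
On [3, 4], p(t) = 5 + 1·(t - 3) + 3/2·(t - 3)² - 1/2·(t - 3)³.
With (t - 3) = 2/3: p(11/3) = 167/27.

6.1852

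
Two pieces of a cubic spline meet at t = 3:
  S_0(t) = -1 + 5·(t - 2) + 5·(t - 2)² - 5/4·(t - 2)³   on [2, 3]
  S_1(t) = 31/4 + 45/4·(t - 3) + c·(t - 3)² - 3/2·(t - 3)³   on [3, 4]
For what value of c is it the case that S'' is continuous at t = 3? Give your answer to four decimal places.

S_0''(t) = 10 - 15/2·(t - 2), so S_0''(3) = 5/2. On the right, S_1''(3) = 2c, so c = 5/4.

1.2500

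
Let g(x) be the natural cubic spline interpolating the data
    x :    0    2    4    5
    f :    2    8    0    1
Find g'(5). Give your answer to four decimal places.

2.2273

Write M_i for g''(x_i). With h_i = 2, 2, 1 and divided differences Δ_i = 3, -4, 1, the continuity of g' gives the tridiagonal system
  2·M_0 + 8·M_1 + 2·M_2 = 6(Δ_1 - Δ_0) = -42
  2·M_1 + 6·M_2 + 1·M_3 = 6(Δ_2 - Δ_1) = 30
Natural end conditions: M_0 = M_3 = 0.
Solving: M_0 = 0, M_1 = -78/11, M_2 = 81/11, M_3 = 0.
On [4, 5], g'(x) = b_2 + 2c_2·(x - 4) + 3d_2·(x - 4)² with b_2 = Δ_2 - h_2(2M_2 + M_3)/6 = -16/11, c_2 = M_2/2 = 81/22, d_2 = (M_3 - M_2)/(6h_2) = -27/22. So g'(5) = 49/22.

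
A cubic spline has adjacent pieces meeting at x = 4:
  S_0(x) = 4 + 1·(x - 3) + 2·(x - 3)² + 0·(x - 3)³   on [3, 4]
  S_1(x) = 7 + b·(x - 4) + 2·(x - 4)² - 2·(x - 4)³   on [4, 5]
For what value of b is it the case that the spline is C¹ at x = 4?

5

S_0'(x) = 1 + 4·(x - 3) + 0·(x - 3)², so S_0'(4) = 5. On the right, S_1'(4) = b, so b = 5.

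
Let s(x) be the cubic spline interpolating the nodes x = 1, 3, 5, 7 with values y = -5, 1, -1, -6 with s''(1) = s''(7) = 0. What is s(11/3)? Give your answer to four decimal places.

1.1284

Write M_i for s''(x_i). With h_i = 2, 2, 2 and divided differences Δ_i = 3, -1, -5/2, the continuity of s' gives the tridiagonal system
  2·M_0 + 8·M_1 + 2·M_2 = 6(Δ_1 - Δ_0) = -24
  2·M_1 + 8·M_2 + 2·M_3 = 6(Δ_2 - Δ_1) = -9
Natural end conditions: M_0 = M_3 = 0.
Solving: M_0 = 0, M_1 = -29/10, M_2 = -2/5, M_3 = 0.
On [3, 5], s(x) = 1 + 16/15·(x - 3) - 29/20·(x - 3)² + 5/24·(x - 3)³.
With (x - 3) = 2/3: s(11/3) = 457/405.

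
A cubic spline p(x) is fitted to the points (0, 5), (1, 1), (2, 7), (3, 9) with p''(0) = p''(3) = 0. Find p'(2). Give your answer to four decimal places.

With M_i denoting the second derivative at x_i, h_i = 1, 1, 1, and Δ_i = (y_(i+1) − y_i)/h_i = -4, 6, 2:
  1·M_0 + 4·M_1 + 1·M_2 = 6(Δ_1 - Δ_0) = 60
  1·M_1 + 4·M_2 + 1·M_3 = 6(Δ_2 - Δ_1) = -24
Natural end conditions: M_0 = M_3 = 0.
Solving the tridiagonal system: M_0 = 0, M_1 = 88/5, M_2 = -52/5, M_3 = 0.
On [2, 3], p'(x) = b_2 + 2c_2·(x - 2) + 3d_2·(x - 2)² with b_2 = Δ_2 - h_2(2M_2 + M_3)/6 = 82/15, c_2 = M_2/2 = -26/5, d_2 = (M_3 - M_2)/(6h_2) = 26/15. So p'(2) = 82/15.

5.4667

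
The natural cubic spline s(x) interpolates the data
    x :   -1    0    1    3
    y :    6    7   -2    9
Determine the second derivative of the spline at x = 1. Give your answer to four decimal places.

17.7391

With M_i denoting the second derivative at x_i, h_i = 1, 1, 2, and Δ_i = (y_(i+1) − y_i)/h_i = 1, -9, 11/2:
  1·M_0 + 4·M_1 + 1·M_2 = 6(Δ_1 - Δ_0) = -60
  1·M_1 + 6·M_2 + 2·M_3 = 6(Δ_2 - Δ_1) = 87
Natural end conditions: M_0 = M_3 = 0.
Forward elimination and back-substitution give M_0 = 0, M_1 = -447/23, M_2 = 408/23, M_3 = 0.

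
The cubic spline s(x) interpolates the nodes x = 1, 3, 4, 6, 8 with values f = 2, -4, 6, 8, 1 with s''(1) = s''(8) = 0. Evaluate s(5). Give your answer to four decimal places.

Let σ_i = s''(x_i). Step sizes h_i = 2, 1, 2, 2; slopes of the chords Δ_i = (y_(i+1) - y_i)/h_i = -3, 10, 1, -7/2.
  2·σ_0 + 6·σ_1 + 1·σ_2 = 6(Δ_1 - Δ_0) = 78
  1·σ_1 + 6·σ_2 + 2·σ_3 = 6(Δ_2 - Δ_1) = -54
  2·σ_2 + 8·σ_3 + 2·σ_4 = 6(Δ_3 - Δ_2) = -27
Natural end conditions: σ_0 = σ_4 = 0.
Forward elimination and back-substitution give σ_0 = 0, σ_1 = 1905/128, σ_2 = -723/64, σ_3 = -141/256, σ_4 = 0.
On [4, 6], s(x) = 6 + 2231/256·(x - 4) - 723/128·(x - 4)² + 917/1024·(x - 4)³.
With (x - 4) = 1: s(5) = 10201/1024.

9.9619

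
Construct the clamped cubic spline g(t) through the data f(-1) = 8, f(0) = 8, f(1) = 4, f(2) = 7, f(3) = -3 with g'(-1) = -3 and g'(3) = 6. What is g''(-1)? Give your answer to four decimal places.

17.3571

Let m_i = g''(x_i). Step sizes h_i = 1, 1, 1, 1; slopes of the chords Δ_i = (y_(i+1) - y_i)/h_i = 0, -4, 3, -10.
  1·m_0 + 4·m_1 + 1·m_2 = 6(Δ_1 - Δ_0) = -24
  1·m_1 + 4·m_2 + 1·m_3 = 6(Δ_2 - Δ_1) = 42
  1·m_2 + 4·m_3 + 1·m_4 = 6(Δ_3 - Δ_2) = -78
Clamped end conditions give two more equations: 2h_0·m_0 + h_0·m_1 = 6(Δ_0 - g'(-1)) = 18 and h_3·m_3 + 2h_3·m_4 = 6(g'(3) - Δ_3) = 96.
Solving the tridiagonal system: m_0 = 243/14, m_1 = -117/7, m_2 = 51/2, m_3 = -303/7, m_4 = 975/14.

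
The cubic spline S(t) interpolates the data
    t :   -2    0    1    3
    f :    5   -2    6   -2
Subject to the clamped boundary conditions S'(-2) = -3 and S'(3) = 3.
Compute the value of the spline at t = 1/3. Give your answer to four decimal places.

0.6227

Let σ_i = S''(x_i). Step sizes h_i = 2, 1, 2; slopes of the chords Δ_i = (y_(i+1) - y_i)/h_i = -7/2, 8, -4.
  2·σ_0 + 6·σ_1 + 1·σ_2 = 6(Δ_1 - Δ_0) = 69
  1·σ_1 + 6·σ_2 + 2·σ_3 = 6(Δ_2 - Δ_1) = -72
Clamped end conditions give two more equations: 2h_0·σ_0 + h_0·σ_1 = 6(Δ_0 - S'(-2)) = -3 and h_2·σ_2 + 2h_2·σ_3 = 6(S'(3) - Δ_2) = 42.
Solving the tridiagonal system: σ_0 = -321/32, σ_1 = 297/16, σ_2 = -357/16, σ_3 = 693/32.
On [0, 1], S(t) = -2 + 177/32·t + 297/32·t² - 109/16·t³.
With t = 1/3: S(1/3) = 269/432.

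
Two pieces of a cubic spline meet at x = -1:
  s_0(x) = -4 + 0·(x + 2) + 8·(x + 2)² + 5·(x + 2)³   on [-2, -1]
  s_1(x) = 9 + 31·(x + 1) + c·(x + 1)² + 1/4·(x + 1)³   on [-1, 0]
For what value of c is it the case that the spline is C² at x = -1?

23

s_0''(x) = 16 + 30·(x + 2), so s_0''(-1) = 46. On the right, s_1''(-1) = 2c, so c = 23.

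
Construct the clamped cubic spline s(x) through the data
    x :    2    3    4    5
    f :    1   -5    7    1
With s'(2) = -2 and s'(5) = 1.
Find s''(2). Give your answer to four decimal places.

-36.4000

Put M_i = s'' at the i-th knot. Here h = (1, 1, 1) and Δ = (-6, 12, -6), so the interior equations h_(i-1)·M_(i-1) + 2(h_(i-1)+h_i)·M_i + h_i·M_(i+1) = 6(Δ_i − Δ_(i-1)) read
  1·M_0 + 4·M_1 + 1·M_2 = 6(Δ_1 - Δ_0) = 108
  1·M_1 + 4·M_2 + 1·M_3 = 6(Δ_2 - Δ_1) = -108
Clamped end conditions give two more equations: 2h_0·M_0 + h_0·M_1 = 6(Δ_0 - s'(2)) = -24 and h_2·M_2 + 2h_2·M_3 = 6(s'(5) - Δ_2) = 42.
Solving: M_0 = -182/5, M_1 = 244/5, M_2 = -254/5, M_3 = 232/5.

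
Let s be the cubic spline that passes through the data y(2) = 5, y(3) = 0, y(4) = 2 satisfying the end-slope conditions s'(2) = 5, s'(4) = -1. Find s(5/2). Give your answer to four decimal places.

3.5313

Write M_i for s''(x_i). With h_i = 1, 1 and divided differences Δ_i = -5, 2, the continuity of s' gives the tridiagonal system
  1·M_0 + 4·M_1 + 1·M_2 = 6(Δ_1 - Δ_0) = 42
Clamped end conditions give two more equations: 2h_0·M_0 + h_0·M_1 = 6(Δ_0 - s'(2)) = -60 and h_1·M_1 + 2h_1·M_2 = 6(s'(4) - Δ_1) = -18.
Solving the tridiagonal system: M_0 = -87/2, M_1 = 27, M_2 = -45/2.
On [2, 3], s(t) = 5 + 5·(t - 2) - 87/4·(t - 2)² + 47/4·(t - 2)³.
With (t - 2) = 1/2: s(5/2) = 113/32.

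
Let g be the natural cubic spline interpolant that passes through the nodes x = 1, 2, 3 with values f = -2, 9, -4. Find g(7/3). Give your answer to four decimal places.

Put σ_i = g'' at the i-th knot. Here h = (1, 1) and Δ = (11, -13), so the interior equations h_(i-1)·σ_(i-1) + 2(h_(i-1)+h_i)·σ_i + h_i·σ_(i+1) = 6(Δ_i − Δ_(i-1)) read
  1·σ_0 + 4·σ_1 + 1·σ_2 = 6(Δ_1 - Δ_0) = -144
Natural end conditions: σ_0 = σ_2 = 0.
Solving the tridiagonal system: σ_0 = 0, σ_1 = -36, σ_2 = 0.
On [2, 3], g(x) = 9 - 1·(x - 2) - 18·(x - 2)² + 6·(x - 2)³.
With (x - 2) = 1/3: g(7/3) = 62/9.

6.8889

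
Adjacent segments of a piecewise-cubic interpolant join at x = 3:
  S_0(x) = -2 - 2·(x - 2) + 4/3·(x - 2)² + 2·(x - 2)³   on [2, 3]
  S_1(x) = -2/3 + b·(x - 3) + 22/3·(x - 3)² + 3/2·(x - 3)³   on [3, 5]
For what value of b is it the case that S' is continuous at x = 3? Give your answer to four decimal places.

S_0'(x) = -2 + 8/3·(x - 2) + 6·(x - 2)², so S_0'(3) = 20/3. On the right, S_1'(3) = b, so b = 20/3.

6.6667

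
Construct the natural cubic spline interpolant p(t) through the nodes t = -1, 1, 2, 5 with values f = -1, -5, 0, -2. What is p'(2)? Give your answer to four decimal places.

With M_i denoting the second derivative at x_i, h_i = 2, 1, 3, and Δ_i = (y_(i+1) − y_i)/h_i = -2, 5, -2/3:
  2·M_0 + 6·M_1 + 1·M_2 = 6(Δ_1 - Δ_0) = 42
  1·M_1 + 8·M_2 + 3·M_3 = 6(Δ_2 - Δ_1) = -34
Natural end conditions: M_0 = M_3 = 0.
Solving: M_0 = 0, M_1 = 370/47, M_2 = -246/47, M_3 = 0.
On [2, 5], p'(t) = b_2 + 2c_2·(t - 2) + 3d_2·(t - 2)² with b_2 = Δ_2 - h_2(2M_2 + M_3)/6 = 644/141, c_2 = M_2/2 = -123/47, d_2 = (M_3 - M_2)/(6h_2) = 41/141. So p'(2) = 644/141.

4.5674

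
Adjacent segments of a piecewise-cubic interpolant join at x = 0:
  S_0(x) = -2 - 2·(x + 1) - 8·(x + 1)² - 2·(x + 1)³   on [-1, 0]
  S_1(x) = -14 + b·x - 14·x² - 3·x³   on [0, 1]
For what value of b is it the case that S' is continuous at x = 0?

-24

S_0'(x) = -2 - 16·(x + 1) - 6·(x + 1)², so S_0'(0) = -24. On the right, S_1'(0) = b, so b = -24.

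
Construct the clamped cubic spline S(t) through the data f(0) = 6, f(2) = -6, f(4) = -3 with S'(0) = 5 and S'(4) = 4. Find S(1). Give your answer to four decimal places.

2.6563

Write m_i for S''(x_i). With h_i = 2, 2 and divided differences Δ_i = -6, 3/2, the continuity of S' gives the tridiagonal system
  2·m_0 + 8·m_1 + 2·m_2 = 6(Δ_1 - Δ_0) = 45
Clamped end conditions give two more equations: 2h_0·m_0 + h_0·m_1 = 6(Δ_0 - S'(0)) = -66 and h_1·m_1 + 2h_1·m_2 = 6(S'(4) - Δ_1) = 15.
Forward elimination and back-substitution give m_0 = -179/8, m_1 = 47/4, m_2 = -17/8.
On [0, 2], S(t) = 6 + 5·t - 179/16·t² + 91/32·t³.
With t = 1: S(1) = 85/32.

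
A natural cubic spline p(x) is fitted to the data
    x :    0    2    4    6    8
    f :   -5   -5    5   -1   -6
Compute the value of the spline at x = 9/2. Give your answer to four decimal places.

4.8853

Put m_i = p'' at the i-th knot. Here h = (2, 2, 2, 2) and Δ = (0, 5, -3, -5/2), so the interior equations h_(i-1)·m_(i-1) + 2(h_(i-1)+h_i)·m_i + h_i·m_(i+1) = 6(Δ_i − Δ_(i-1)) read
  2·m_0 + 8·m_1 + 2·m_2 = 6(Δ_1 - Δ_0) = 30
  2·m_1 + 8·m_2 + 2·m_3 = 6(Δ_2 - Δ_1) = -48
  2·m_2 + 8·m_3 + 2·m_4 = 6(Δ_3 - Δ_2) = 3
Natural end conditions: m_0 = m_4 = 0.
Solving the tridiagonal system: m_0 = 0, m_1 = 645/112, m_2 = -225/28, m_3 = 267/112, m_4 = 0.
On [4, 6], p(x) = 5 + 25/16·(x - 4) - 225/56·(x - 4)² + 389/448·(x - 4)³.
With (x - 4) = 1/2: p(9/2) = 17509/3584.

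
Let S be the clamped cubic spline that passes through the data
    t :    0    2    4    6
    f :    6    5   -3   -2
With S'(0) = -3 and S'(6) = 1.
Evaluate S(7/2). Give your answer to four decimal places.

With m_i denoting the second derivative at x_i, h_i = 2, 2, 2, and Δ_i = (y_(i+1) − y_i)/h_i = -1/2, -4, 1/2:
  2·m_0 + 8·m_1 + 2·m_2 = 6(Δ_1 - Δ_0) = -21
  2·m_1 + 8·m_2 + 2·m_3 = 6(Δ_2 - Δ_1) = 27
Clamped end conditions give two more equations: 2h_0·m_0 + h_0·m_1 = 6(Δ_0 - S'(0)) = 15 and h_2·m_2 + 2h_2·m_3 = 6(S'(6) - Δ_2) = 3.
Forward elimination and back-substitution give m_0 = 98/15, m_1 = -167/30, m_2 = 157/30, m_3 = -28/15.
On [2, 4], S(t) = 5 - 61/30·(t - 2) - 167/60·(t - 2)² + 9/10·(t - 2)³.
With (t - 2) = 3/2: S(7/2) = -51/40.

-1.2750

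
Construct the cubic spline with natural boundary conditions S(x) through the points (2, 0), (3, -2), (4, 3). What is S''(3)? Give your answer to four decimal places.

10.5000

Put M_i = S'' at the i-th knot. Here h = (1, 1) and Δ = (-2, 5), so the interior equations h_(i-1)·M_(i-1) + 2(h_(i-1)+h_i)·M_i + h_i·M_(i+1) = 6(Δ_i − Δ_(i-1)) read
  1·M_0 + 4·M_1 + 1·M_2 = 6(Δ_1 - Δ_0) = 42
Natural end conditions: M_0 = M_2 = 0.
Hence M_0 = 0, M_1 = 21/2, M_2 = 0.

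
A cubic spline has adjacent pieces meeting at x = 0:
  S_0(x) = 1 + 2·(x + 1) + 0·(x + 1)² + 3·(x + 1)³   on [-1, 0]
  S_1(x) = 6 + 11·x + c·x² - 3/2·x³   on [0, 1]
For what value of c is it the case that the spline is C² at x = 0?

S_0''(x) = 0 + 18·(x + 1), so S_0''(0) = 18. On the right, S_1''(0) = 2c, so c = 9.

9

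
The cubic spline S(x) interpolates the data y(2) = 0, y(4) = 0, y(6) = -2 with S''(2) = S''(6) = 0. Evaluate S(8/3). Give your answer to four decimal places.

0.1481

Let M_i = S''(x_i). Step sizes h_i = 2, 2; slopes of the chords Δ_i = (y_(i+1) - y_i)/h_i = 0, -1.
  2·M_0 + 8·M_1 + 2·M_2 = 6(Δ_1 - Δ_0) = -6
Natural end conditions: M_0 = M_2 = 0.
Solving the tridiagonal system: M_0 = 0, M_1 = -3/4, M_2 = 0.
On [2, 4], S(x) = 0 + 1/4·(x - 2) + 0·(x - 2)² - 1/16·(x - 2)³.
With (x - 2) = 2/3: S(8/3) = 4/27.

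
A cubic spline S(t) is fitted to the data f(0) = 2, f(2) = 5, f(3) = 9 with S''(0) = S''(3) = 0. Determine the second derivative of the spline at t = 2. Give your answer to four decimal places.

Let M_i = S''(x_i). Step sizes h_i = 2, 1; slopes of the chords Δ_i = (y_(i+1) - y_i)/h_i = 3/2, 4.
  2·M_0 + 6·M_1 + 1·M_2 = 6(Δ_1 - Δ_0) = 15
Natural end conditions: M_0 = M_2 = 0.
Hence M_0 = 0, M_1 = 5/2, M_2 = 0.

2.5000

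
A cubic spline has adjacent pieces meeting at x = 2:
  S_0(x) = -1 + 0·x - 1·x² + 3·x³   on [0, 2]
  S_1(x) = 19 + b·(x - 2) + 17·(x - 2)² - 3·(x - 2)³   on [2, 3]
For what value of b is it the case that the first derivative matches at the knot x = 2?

32

S_0'(x) = 0 - 2·x + 9·x², so S_0'(2) = 32. On the right, S_1'(2) = b, so b = 32.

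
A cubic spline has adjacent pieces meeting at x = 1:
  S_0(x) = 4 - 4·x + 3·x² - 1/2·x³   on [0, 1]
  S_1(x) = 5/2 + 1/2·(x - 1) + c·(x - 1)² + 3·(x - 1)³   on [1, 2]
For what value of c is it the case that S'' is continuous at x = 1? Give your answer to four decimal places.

S_0''(x) = 6 - 3·x, so S_0''(1) = 3. On the right, S_1''(1) = 2c, so c = 3/2.

1.5000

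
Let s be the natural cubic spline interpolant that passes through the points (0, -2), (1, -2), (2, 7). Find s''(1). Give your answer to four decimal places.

13.5000

Write M_i for s''(x_i). With h_i = 1, 1 and divided differences Δ_i = 0, 9, the continuity of s' gives the tridiagonal system
  1·M_0 + 4·M_1 + 1·M_2 = 6(Δ_1 - Δ_0) = 54
Natural end conditions: M_0 = M_2 = 0.
Forward elimination and back-substitution give M_0 = 0, M_1 = 27/2, M_2 = 0.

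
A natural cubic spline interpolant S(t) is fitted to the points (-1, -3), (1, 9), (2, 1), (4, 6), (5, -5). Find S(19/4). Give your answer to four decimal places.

Write M_i for S''(x_i). With h_i = 2, 1, 2, 1 and divided differences Δ_i = 6, -8, 5/2, -11, the continuity of S' gives the tridiagonal system
  2·M_0 + 6·M_1 + 1·M_2 = 6(Δ_1 - Δ_0) = -84
  1·M_1 + 6·M_2 + 2·M_3 = 6(Δ_2 - Δ_1) = 63
  2·M_2 + 6·M_3 + 1·M_4 = 6(Δ_3 - Δ_2) = -81
Natural end conditions: M_0 = M_4 = 0.
Forward elimination and back-substitution give M_0 = 0, M_1 = -538/31, M_2 = 624/31, M_3 = -1253/62, M_4 = 0.
On [4, 5], S(t) = 6 - 793/186·(t - 4) - 1253/124·(t - 4)² + 1253/372·(t - 4)³.
With (t - 4) = 3/4: S(19/4) = -11591/7936.

-1.4606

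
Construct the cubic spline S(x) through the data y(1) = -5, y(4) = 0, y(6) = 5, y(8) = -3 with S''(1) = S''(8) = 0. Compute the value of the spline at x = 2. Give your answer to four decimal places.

-4.0234

Let M_i = S''(x_i). Step sizes h_i = 3, 2, 2; slopes of the chords Δ_i = (y_(i+1) - y_i)/h_i = 5/3, 5/2, -4.
  3·M_0 + 10·M_1 + 2·M_2 = 6(Δ_1 - Δ_0) = 5
  2·M_1 + 8·M_2 + 2·M_3 = 6(Δ_2 - Δ_1) = -39
Natural end conditions: M_0 = M_3 = 0.
Forward elimination and back-substitution give M_0 = 0, M_1 = 59/38, M_2 = -100/19, M_3 = 0.
On [1, 4], S(x) = -5 + 203/228·(x - 1) + 0·(x - 1)² + 59/684·(x - 1)³.
With (x - 1) = 1: S(2) = -688/171.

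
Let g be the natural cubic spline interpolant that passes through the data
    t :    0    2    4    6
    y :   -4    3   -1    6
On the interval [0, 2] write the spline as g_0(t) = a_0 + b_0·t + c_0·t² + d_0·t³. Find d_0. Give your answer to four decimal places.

Put M_i = g'' at the i-th knot. Here h = (2, 2, 2) and Δ = (7/2, -2, 7/2), so the interior equations h_(i-1)·M_(i-1) + 2(h_(i-1)+h_i)·M_i + h_i·M_(i+1) = 6(Δ_i − Δ_(i-1)) read
  2·M_0 + 8·M_1 + 2·M_2 = 6(Δ_1 - Δ_0) = -33
  2·M_1 + 8·M_2 + 2·M_3 = 6(Δ_2 - Δ_1) = 33
Natural end conditions: M_0 = M_3 = 0.
Forward elimination and back-substitution give M_0 = 0, M_1 = -11/2, M_2 = 11/2, M_3 = 0.
On [0, 2], with g_0(t) = a_0 + b_0·t + c_0·t² + d_0·t³: c_0 = M_0/2 = 0, d_0 = (M_1 - M_0)/(6h_0) = -11/24, b_0 = Δ_0 - h_0(2M_0 + M_1)/6 = 16/3.

-0.4583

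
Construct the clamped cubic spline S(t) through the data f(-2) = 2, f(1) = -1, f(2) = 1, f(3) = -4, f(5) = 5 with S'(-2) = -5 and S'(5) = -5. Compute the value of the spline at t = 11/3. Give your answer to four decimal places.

Let σ_i = S''(x_i). Step sizes h_i = 3, 1, 1, 2; slopes of the chords Δ_i = (y_(i+1) - y_i)/h_i = -1, 2, -5, 9/2.
  3·σ_0 + 8·σ_1 + 1·σ_2 = 6(Δ_1 - Δ_0) = 18
  1·σ_1 + 4·σ_2 + 1·σ_3 = 6(Δ_2 - Δ_1) = -42
  1·σ_2 + 6·σ_3 + 2·σ_4 = 6(Δ_3 - Δ_2) = 57
Clamped end conditions give two more equations: 2h_0·σ_0 + h_0·σ_1 = 6(Δ_0 - S'(-2)) = 24 and h_3·σ_3 + 2h_3·σ_4 = 6(S'(5) - Δ_3) = -57.
Solving the tridiagonal system: σ_0 = 359/158, σ_1 = 273/79, σ_2 = -2601/158, σ_3 = 1611/79, σ_4 = -7725/316.
On [3, 5], S(t) = -4 - 299/316·(t - 3) + 1611/158·(t - 3)² - 4723/1264·(t - 3)³.
With (t - 3) = 2/3: S(11/3) = -2573/2133.

-1.2063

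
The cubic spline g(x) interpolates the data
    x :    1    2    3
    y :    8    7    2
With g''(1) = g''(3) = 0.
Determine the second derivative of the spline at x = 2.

Put M_i = g'' at the i-th knot. Here h = (1, 1) and Δ = (-1, -5), so the interior equations h_(i-1)·M_(i-1) + 2(h_(i-1)+h_i)·M_i + h_i·M_(i+1) = 6(Δ_i − Δ_(i-1)) read
  1·M_0 + 4·M_1 + 1·M_2 = 6(Δ_1 - Δ_0) = -24
Natural end conditions: M_0 = M_2 = 0.
Forward elimination and back-substitution give M_0 = 0, M_1 = -6, M_2 = 0.

-6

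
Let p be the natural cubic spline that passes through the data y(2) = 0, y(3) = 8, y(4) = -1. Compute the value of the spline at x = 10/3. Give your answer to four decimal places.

Put M_i = p'' at the i-th knot. Here h = (1, 1) and Δ = (8, -9), so the interior equations h_(i-1)·M_(i-1) + 2(h_(i-1)+h_i)·M_i + h_i·M_(i+1) = 6(Δ_i − Δ_(i-1)) read
  1·M_0 + 4·M_1 + 1·M_2 = 6(Δ_1 - Δ_0) = -102
Natural end conditions: M_0 = M_2 = 0.
Solving the tridiagonal system: M_0 = 0, M_1 = -51/2, M_2 = 0.
On [3, 4], p(x) = 8 - 1/2·(x - 3) - 51/4·(x - 3)² + 17/4·(x - 3)³.
With (x - 3) = 1/3: p(10/3) = 355/54.

6.5741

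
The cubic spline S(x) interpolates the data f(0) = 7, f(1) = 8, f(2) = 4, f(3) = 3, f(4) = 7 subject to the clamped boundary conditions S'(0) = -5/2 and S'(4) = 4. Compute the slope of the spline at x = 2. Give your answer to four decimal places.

Write σ_i for S''(x_i). With h_i = 1, 1, 1, 1 and divided differences Δ_i = 1, -4, -1, 4, the continuity of S' gives the tridiagonal system
  1·σ_0 + 4·σ_1 + 1·σ_2 = 6(Δ_1 - Δ_0) = -30
  1·σ_1 + 4·σ_2 + 1·σ_3 = 6(Δ_2 - Δ_1) = 18
  1·σ_2 + 4·σ_3 + 1·σ_4 = 6(Δ_3 - Δ_2) = 30
Clamped end conditions give two more equations: 2h_0·σ_0 + h_0·σ_1 = 6(Δ_0 - S'(0)) = 21 and h_3·σ_3 + 2h_3·σ_4 = 6(S'(4) - Δ_3) = 0.
Forward elimination and back-substitution give σ_0 = 961/56, σ_1 = -373/28, σ_2 = 49/8, σ_3 = 191/28, σ_4 = -191/56.
On [2, 3], S'(x) = b_2 + 2c_2·(x - 2) + 3d_2·(x - 2)² with b_2 = Δ_2 - h_2(2σ_2 + σ_3)/6 = -117/28, c_2 = σ_2/2 = 49/16, d_2 = (σ_3 - σ_2)/(6h_2) = 13/112. So S'(2) = -117/28.

-4.1786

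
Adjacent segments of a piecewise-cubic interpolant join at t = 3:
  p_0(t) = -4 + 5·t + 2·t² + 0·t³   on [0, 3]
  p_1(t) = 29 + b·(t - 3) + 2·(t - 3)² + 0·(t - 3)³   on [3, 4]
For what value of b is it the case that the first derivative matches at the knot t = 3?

p_0'(t) = 5 + 4·t + 0·t², so p_0'(3) = 17. On the right, p_1'(3) = b, so b = 17.

17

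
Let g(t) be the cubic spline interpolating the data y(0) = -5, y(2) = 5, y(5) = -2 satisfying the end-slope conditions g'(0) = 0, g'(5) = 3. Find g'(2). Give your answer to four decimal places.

2.5000

Let m_i = g''(x_i). Step sizes h_i = 2, 3; slopes of the chords Δ_i = (y_(i+1) - y_i)/h_i = 5, -7/3.
  2·m_0 + 10·m_1 + 3·m_2 = 6(Δ_1 - Δ_0) = -44
Clamped end conditions give two more equations: 2h_0·m_0 + h_0·m_1 = 6(Δ_0 - g'(0)) = 30 and h_1·m_1 + 2h_1·m_2 = 6(g'(5) - Δ_1) = 32.
Hence m_0 = 25/2, m_1 = -10, m_2 = 31/3.
On [2, 5], g'(t) = b_1 + 2c_1·(t - 2) + 3d_1·(t - 2)² with b_1 = Δ_1 - h_1(2m_1 + m_2)/6 = 5/2, c_1 = m_1/2 = -5, d_1 = (m_2 - m_1)/(6h_1) = 61/54. So g'(2) = 5/2.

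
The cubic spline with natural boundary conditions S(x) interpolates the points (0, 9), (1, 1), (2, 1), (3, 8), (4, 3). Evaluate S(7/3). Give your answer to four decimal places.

3.5450

Write M_i for S''(x_i). With h_i = 1, 1, 1, 1 and divided differences Δ_i = -8, 0, 7, -5, the continuity of S' gives the tridiagonal system
  1·M_0 + 4·M_1 + 1·M_2 = 6(Δ_1 - Δ_0) = 48
  1·M_1 + 4·M_2 + 1·M_3 = 6(Δ_2 - Δ_1) = 42
  1·M_2 + 4·M_3 + 1·M_4 = 6(Δ_3 - Δ_2) = -72
Natural end conditions: M_0 = M_4 = 0.
Forward elimination and back-substitution give M_0 = 0, M_1 = 60/7, M_2 = 96/7, M_3 = -150/7, M_4 = 0.
On [2, 3], S(x) = 1 + 6·(x - 2) + 48/7·(x - 2)² - 41/7·(x - 2)³.
With (x - 2) = 1/3: S(7/3) = 670/189.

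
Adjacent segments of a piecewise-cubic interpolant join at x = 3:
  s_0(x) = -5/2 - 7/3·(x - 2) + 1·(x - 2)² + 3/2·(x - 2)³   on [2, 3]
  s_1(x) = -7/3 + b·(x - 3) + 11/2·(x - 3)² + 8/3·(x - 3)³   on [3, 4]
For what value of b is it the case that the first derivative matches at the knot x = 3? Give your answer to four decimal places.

4.1667

s_0'(x) = -7/3 + 2·(x - 2) + 9/2·(x - 2)², so s_0'(3) = 25/6. On the right, s_1'(3) = b, so b = 25/6.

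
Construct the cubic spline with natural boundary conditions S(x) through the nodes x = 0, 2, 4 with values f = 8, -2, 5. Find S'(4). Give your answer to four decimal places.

Write M_i for S''(x_i). With h_i = 2, 2 and divided differences Δ_i = -5, 7/2, the continuity of S' gives the tridiagonal system
  2·M_0 + 8·M_1 + 2·M_2 = 6(Δ_1 - Δ_0) = 51
Natural end conditions: M_0 = M_2 = 0.
Solving the tridiagonal system: M_0 = 0, M_1 = 51/8, M_2 = 0.
On [2, 4], S'(x) = b_1 + 2c_1·(x - 2) + 3d_1·(x - 2)² with b_1 = Δ_1 - h_1(2M_1 + M_2)/6 = -3/4, c_1 = M_1/2 = 51/16, d_1 = (M_2 - M_1)/(6h_1) = -17/32. So S'(4) = 45/8.

5.6250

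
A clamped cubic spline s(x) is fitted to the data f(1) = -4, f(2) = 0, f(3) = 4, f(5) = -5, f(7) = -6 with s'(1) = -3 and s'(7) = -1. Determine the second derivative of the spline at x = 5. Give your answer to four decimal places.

Put m_i = s'' at the i-th knot. Here h = (1, 1, 2, 2) and Δ = (4, 4, -9/2, -1/2), so the interior equations h_(i-1)·m_(i-1) + 2(h_(i-1)+h_i)·m_i + h_i·m_(i+1) = 6(Δ_i − Δ_(i-1)) read
  1·m_0 + 4·m_1 + 1·m_2 = 6(Δ_1 - Δ_0) = 0
  1·m_1 + 6·m_2 + 2·m_3 = 6(Δ_2 - Δ_1) = -51
  2·m_2 + 8·m_3 + 2·m_4 = 6(Δ_3 - Δ_2) = 24
Clamped end conditions give two more equations: 2h_0·m_0 + h_0·m_1 = 6(Δ_0 - s'(1)) = 42 and h_3·m_3 + 2h_3·m_4 = 6(s'(7) - Δ_3) = -3.
Hence m_0 = 947/42, m_1 = -65/21, m_2 = -61/6, m_3 = 275/42, m_4 = -169/42.

6.5476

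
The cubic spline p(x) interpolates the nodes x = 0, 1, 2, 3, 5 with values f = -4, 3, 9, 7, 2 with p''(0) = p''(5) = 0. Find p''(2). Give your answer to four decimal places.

-12.8372

Write σ_i for p''(x_i). With h_i = 1, 1, 1, 2 and divided differences Δ_i = 7, 6, -2, -5/2, the continuity of p' gives the tridiagonal system
  1·σ_0 + 4·σ_1 + 1·σ_2 = 6(Δ_1 - Δ_0) = -6
  1·σ_1 + 4·σ_2 + 1·σ_3 = 6(Δ_2 - Δ_1) = -48
  1·σ_2 + 6·σ_3 + 2·σ_4 = 6(Δ_3 - Δ_2) = -3
Natural end conditions: σ_0 = σ_4 = 0.
Solving: σ_0 = 0, σ_1 = 147/86, σ_2 = -552/43, σ_3 = 141/86, σ_4 = 0.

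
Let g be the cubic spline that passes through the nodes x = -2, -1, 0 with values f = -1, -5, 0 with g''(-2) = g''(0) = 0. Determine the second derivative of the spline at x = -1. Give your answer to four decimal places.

13.5000

Write σ_i for g''(x_i). With h_i = 1, 1 and divided differences Δ_i = -4, 5, the continuity of g' gives the tridiagonal system
  1·σ_0 + 4·σ_1 + 1·σ_2 = 6(Δ_1 - Δ_0) = 54
Natural end conditions: σ_0 = σ_2 = 0.
Solving: σ_0 = 0, σ_1 = 27/2, σ_2 = 0.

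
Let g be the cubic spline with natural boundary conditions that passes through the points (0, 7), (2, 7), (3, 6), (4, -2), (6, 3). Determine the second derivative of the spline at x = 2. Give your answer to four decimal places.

With M_i denoting the second derivative at x_i, h_i = 2, 1, 1, 2, and Δ_i = (y_(i+1) − y_i)/h_i = 0, -1, -8, 5/2:
  2·M_0 + 6·M_1 + 1·M_2 = 6(Δ_1 - Δ_0) = -6
  1·M_1 + 4·M_2 + 1·M_3 = 6(Δ_2 - Δ_1) = -42
  1·M_2 + 6·M_3 + 2·M_4 = 6(Δ_3 - Δ_2) = 63
Natural end conditions: M_0 = M_4 = 0.
Solving: M_0 = 0, M_1 = 59/44, M_2 = -309/22, M_3 = 565/44, M_4 = 0.

1.3409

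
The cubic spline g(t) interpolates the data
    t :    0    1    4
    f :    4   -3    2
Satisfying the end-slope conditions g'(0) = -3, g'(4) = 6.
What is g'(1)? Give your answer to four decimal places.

-6.8750

With σ_i denoting the second derivative at x_i, h_i = 1, 3, and Δ_i = (y_(i+1) − y_i)/h_i = -7, 5/3:
  1·σ_0 + 8·σ_1 + 3·σ_2 = 6(Δ_1 - Δ_0) = 52
Clamped end conditions give two more equations: 2h_0·σ_0 + h_0·σ_1 = 6(Δ_0 - g'(0)) = -24 and h_1·σ_1 + 2h_1·σ_2 = 6(g'(4) - Δ_1) = 26.
Forward elimination and back-substitution give σ_0 = -65/4, σ_1 = 17/2, σ_2 = 1/12.
On [1, 4], g'(t) = b_1 + 2c_1·(t - 1) + 3d_1·(t - 1)² with b_1 = Δ_1 - h_1(2σ_1 + σ_2)/6 = -55/8, c_1 = σ_1/2 = 17/4, d_1 = (σ_2 - σ_1)/(6h_1) = -101/216. So g'(1) = -55/8.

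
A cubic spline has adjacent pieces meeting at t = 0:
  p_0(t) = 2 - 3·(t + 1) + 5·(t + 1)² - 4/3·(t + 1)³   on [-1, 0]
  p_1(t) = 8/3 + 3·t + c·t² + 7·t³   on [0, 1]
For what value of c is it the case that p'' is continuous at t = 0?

p_0''(t) = 10 - 8·(t + 1), so p_0''(0) = 2. On the right, p_1''(0) = 2c, so c = 1.

1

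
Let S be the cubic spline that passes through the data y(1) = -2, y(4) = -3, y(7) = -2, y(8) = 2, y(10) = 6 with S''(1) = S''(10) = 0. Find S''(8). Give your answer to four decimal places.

-2.5412

Write σ_i for S''(x_i). With h_i = 3, 3, 1, 2 and divided differences Δ_i = -1/3, 1/3, 4, 2, the continuity of S' gives the tridiagonal system
  3·σ_0 + 12·σ_1 + 3·σ_2 = 6(Δ_1 - Δ_0) = 4
  3·σ_1 + 8·σ_2 + 1·σ_3 = 6(Δ_2 - Δ_1) = 22
  1·σ_2 + 6·σ_3 + 2·σ_4 = 6(Δ_3 - Δ_2) = -12
Natural end conditions: σ_0 = σ_4 = 0.
Hence σ_0 = 0, σ_1 = -122/255, σ_2 = 276/85, σ_3 = -216/85, σ_4 = 0.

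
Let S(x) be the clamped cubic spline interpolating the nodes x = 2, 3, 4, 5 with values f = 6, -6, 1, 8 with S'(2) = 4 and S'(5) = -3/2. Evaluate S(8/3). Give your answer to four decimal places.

Write m_i for S''(x_i). With h_i = 1, 1, 1 and divided differences Δ_i = -12, 7, 7, the continuity of S' gives the tridiagonal system
  1·m_0 + 4·m_1 + 1·m_2 = 6(Δ_1 - Δ_0) = 114
  1·m_1 + 4·m_2 + 1·m_3 = 6(Δ_2 - Δ_1) = 0
Clamped end conditions give two more equations: 2h_0·m_0 + h_0·m_1 = 6(Δ_0 - S'(2)) = -96 and h_2·m_2 + 2h_2·m_3 = 6(S'(5) - Δ_2) = -51.
Solving: m_0 = -1081/15, m_1 = 722/15, m_2 = -97/15, m_3 = -334/15.
On [2, 3], S(x) = 6 + 4·(x - 2) - 1081/30·(x - 2)² + 601/30·(x - 2)³.
With (x - 2) = 2/3: S(8/3) = -572/405.

-1.4123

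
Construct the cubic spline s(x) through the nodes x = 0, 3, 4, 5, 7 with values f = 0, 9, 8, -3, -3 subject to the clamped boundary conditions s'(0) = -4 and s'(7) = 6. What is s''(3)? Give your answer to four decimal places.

-4.2785

Put M_i = s'' at the i-th knot. Here h = (3, 1, 1, 2) and Δ = (3, -1, -11, 0), so the interior equations h_(i-1)·M_(i-1) + 2(h_(i-1)+h_i)·M_i + h_i·M_(i+1) = 6(Δ_i − Δ_(i-1)) read
  3·M_0 + 8·M_1 + 1·M_2 = 6(Δ_1 - Δ_0) = -24
  1·M_1 + 4·M_2 + 1·M_3 = 6(Δ_2 - Δ_1) = -60
  1·M_2 + 6·M_3 + 2·M_4 = 6(Δ_3 - Δ_2) = 66
Clamped end conditions give two more equations: 2h_0·M_0 + h_0·M_1 = 6(Δ_0 - s'(0)) = 42 and h_3·M_3 + 2h_3·M_4 = 6(s'(7) - Δ_3) = 36.
Solving the tridiagonal system: M_0 = 722/79, M_1 = -338/79, M_2 = -1358/79, M_3 = 1030/79, M_4 = 196/79.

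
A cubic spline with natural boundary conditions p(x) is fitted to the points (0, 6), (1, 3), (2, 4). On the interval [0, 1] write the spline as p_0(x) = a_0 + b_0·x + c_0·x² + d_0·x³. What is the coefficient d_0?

1

Write M_i for p''(x_i). With h_i = 1, 1 and divided differences Δ_i = -3, 1, the continuity of p' gives the tridiagonal system
  1·M_0 + 4·M_1 + 1·M_2 = 6(Δ_1 - Δ_0) = 24
Natural end conditions: M_0 = M_2 = 0.
Solving: M_0 = 0, M_1 = 6, M_2 = 0.
On [0, 1], with p_0(x) = a_0 + b_0·x + c_0·x² + d_0·x³: c_0 = M_0/2 = 0, d_0 = (M_1 - M_0)/(6h_0) = 1, b_0 = Δ_0 - h_0(2M_0 + M_1)/6 = -4.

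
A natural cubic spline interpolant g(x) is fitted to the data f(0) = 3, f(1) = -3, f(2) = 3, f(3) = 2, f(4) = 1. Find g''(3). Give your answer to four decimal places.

4.2857

Let M_i = g''(x_i). Step sizes h_i = 1, 1, 1, 1; slopes of the chords Δ_i = (y_(i+1) - y_i)/h_i = -6, 6, -1, -1.
  1·M_0 + 4·M_1 + 1·M_2 = 6(Δ_1 - Δ_0) = 72
  1·M_1 + 4·M_2 + 1·M_3 = 6(Δ_2 - Δ_1) = -42
  1·M_2 + 4·M_3 + 1·M_4 = 6(Δ_3 - Δ_2) = 0
Natural end conditions: M_0 = M_4 = 0.
Forward elimination and back-substitution give M_0 = 0, M_1 = 156/7, M_2 = -120/7, M_3 = 30/7, M_4 = 0.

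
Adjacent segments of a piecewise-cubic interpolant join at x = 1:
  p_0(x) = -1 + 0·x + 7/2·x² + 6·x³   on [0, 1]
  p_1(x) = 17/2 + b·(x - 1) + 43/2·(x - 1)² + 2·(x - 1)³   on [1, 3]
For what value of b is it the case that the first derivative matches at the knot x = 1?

p_0'(x) = 0 + 7·x + 18·x², so p_0'(1) = 25. On the right, p_1'(1) = b, so b = 25.

25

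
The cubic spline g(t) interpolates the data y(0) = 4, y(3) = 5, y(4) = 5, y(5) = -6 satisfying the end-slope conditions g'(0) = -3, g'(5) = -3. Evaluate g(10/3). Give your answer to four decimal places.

6.1648

With M_i denoting the second derivative at x_i, h_i = 3, 1, 1, and Δ_i = (y_(i+1) − y_i)/h_i = 1/3, 0, -11:
  3·M_0 + 8·M_1 + 1·M_2 = 6(Δ_1 - Δ_0) = -2
  1·M_1 + 4·M_2 + 1·M_3 = 6(Δ_2 - Δ_1) = -66
Clamped end conditions give two more equations: 2h_0·M_0 + h_0·M_1 = 6(Δ_0 - g'(0)) = 20 and h_2·M_2 + 2h_2·M_3 = 6(g'(5) - Δ_2) = 48.
Hence M_0 = 194/87, M_1 = 64/29, M_2 = -764/29, M_3 = 1078/29.
On [3, 4], g(t) = 5 + 106/29·(t - 3) + 32/29·(t - 3)² - 138/29·(t - 3)³.
With (t - 3) = 1/3: g(10/3) = 1609/261.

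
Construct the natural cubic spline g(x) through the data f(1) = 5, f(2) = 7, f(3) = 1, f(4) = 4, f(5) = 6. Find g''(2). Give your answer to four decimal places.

-16.8214

Let σ_i = g''(x_i). Step sizes h_i = 1, 1, 1, 1; slopes of the chords Δ_i = (y_(i+1) - y_i)/h_i = 2, -6, 3, 2.
  1·σ_0 + 4·σ_1 + 1·σ_2 = 6(Δ_1 - Δ_0) = -48
  1·σ_1 + 4·σ_2 + 1·σ_3 = 6(Δ_2 - Δ_1) = 54
  1·σ_2 + 4·σ_3 + 1·σ_4 = 6(Δ_3 - Δ_2) = -6
Natural end conditions: σ_0 = σ_4 = 0.
Solving: σ_0 = 0, σ_1 = -471/28, σ_2 = 135/7, σ_3 = -177/28, σ_4 = 0.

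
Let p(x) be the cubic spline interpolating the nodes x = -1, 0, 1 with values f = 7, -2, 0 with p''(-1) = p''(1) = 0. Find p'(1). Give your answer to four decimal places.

4.7500

With M_i denoting the second derivative at x_i, h_i = 1, 1, and Δ_i = (y_(i+1) − y_i)/h_i = -9, 2:
  1·M_0 + 4·M_1 + 1·M_2 = 6(Δ_1 - Δ_0) = 66
Natural end conditions: M_0 = M_2 = 0.
Solving: M_0 = 0, M_1 = 33/2, M_2 = 0.
On [0, 1], p'(x) = b_1 + 2c_1·x + 3d_1·x² with b_1 = Δ_1 - h_1(2M_1 + M_2)/6 = -7/2, c_1 = M_1/2 = 33/4, d_1 = (M_2 - M_1)/(6h_1) = -11/4. So p'(1) = 19/4.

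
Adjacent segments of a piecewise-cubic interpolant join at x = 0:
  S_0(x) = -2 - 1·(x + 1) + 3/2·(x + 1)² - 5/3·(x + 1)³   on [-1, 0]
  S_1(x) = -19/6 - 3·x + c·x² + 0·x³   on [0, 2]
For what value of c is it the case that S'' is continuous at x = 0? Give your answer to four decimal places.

-3.5000

S_0''(x) = 3 - 10·(x + 1), so S_0''(0) = -7. On the right, S_1''(0) = 2c, so c = -7/2.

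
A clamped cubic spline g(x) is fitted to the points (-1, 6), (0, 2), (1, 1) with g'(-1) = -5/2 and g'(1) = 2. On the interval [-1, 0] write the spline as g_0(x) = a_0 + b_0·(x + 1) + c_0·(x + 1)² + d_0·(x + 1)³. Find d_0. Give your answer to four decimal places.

Let σ_i = g''(x_i). Step sizes h_i = 1, 1; slopes of the chords Δ_i = (y_(i+1) - y_i)/h_i = -4, -1.
  1·σ_0 + 4·σ_1 + 1·σ_2 = 6(Δ_1 - Δ_0) = 18
Clamped end conditions give two more equations: 2h_0·σ_0 + h_0·σ_1 = 6(Δ_0 - g'(-1)) = -9 and h_1·σ_1 + 2h_1·σ_2 = 6(g'(1) - Δ_1) = 18.
Forward elimination and back-substitution give σ_0 = -27/4, σ_1 = 9/2, σ_2 = 27/4.
On [-1, 0], with g_0(x) = a_0 + b_0·(x + 1) + c_0·(x + 1)² + d_0·(x + 1)³: c_0 = σ_0/2 = -27/8, d_0 = (σ_1 - σ_0)/(6h_0) = 15/8, b_0 = Δ_0 - h_0(2σ_0 + σ_1)/6 = -5/2.

1.8750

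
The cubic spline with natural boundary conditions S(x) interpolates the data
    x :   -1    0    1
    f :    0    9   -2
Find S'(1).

-16

Write M_i for S''(x_i). With h_i = 1, 1 and divided differences Δ_i = 9, -11, the continuity of S' gives the tridiagonal system
  1·M_0 + 4·M_1 + 1·M_2 = 6(Δ_1 - Δ_0) = -120
Natural end conditions: M_0 = M_2 = 0.
Hence M_0 = 0, M_1 = -30, M_2 = 0.
On [0, 1], S'(x) = b_1 + 2c_1·x + 3d_1·x² with b_1 = Δ_1 - h_1(2M_1 + M_2)/6 = -1, c_1 = M_1/2 = -15, d_1 = (M_2 - M_1)/(6h_1) = 5. So S'(1) = -16.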